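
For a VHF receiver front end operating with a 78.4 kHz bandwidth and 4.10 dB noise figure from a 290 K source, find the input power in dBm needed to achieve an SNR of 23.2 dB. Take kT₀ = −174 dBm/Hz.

−97.8 dBm

Sensitivity = −174 + 10 log₁₀(B) + NF + SNR_min
= −174 + 48.94 + 4.10 + 23.2
= −97.76 dBm → −97.8 dBm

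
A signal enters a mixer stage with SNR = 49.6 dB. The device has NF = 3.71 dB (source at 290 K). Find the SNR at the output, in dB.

45.89 dB

By definition F = SNR_in/SNR_out, so in dB: SNR_out = SNR_in − NF
SNR_out = 49.6 − 3.71 = 45.89 dB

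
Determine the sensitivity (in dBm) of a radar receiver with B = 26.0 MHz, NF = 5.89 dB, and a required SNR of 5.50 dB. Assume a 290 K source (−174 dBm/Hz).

−88.5 dBm

Sensitivity = −174 + 10 log₁₀(B) + NF + SNR_min
= −174 + 74.15 + 5.89 + 5.50
= −88.46 dBm → −88.5 dBm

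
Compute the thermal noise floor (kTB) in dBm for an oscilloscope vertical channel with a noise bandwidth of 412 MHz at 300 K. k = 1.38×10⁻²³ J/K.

−87.7 dBm

P_n = kTB = 1.38×10⁻²³ × 300 × 4.12×10⁸ = 1.71×10⁻¹² W
In dBm: 10 log₁₀(1.71×10⁻¹² / 10⁻³) = −87.7 dBm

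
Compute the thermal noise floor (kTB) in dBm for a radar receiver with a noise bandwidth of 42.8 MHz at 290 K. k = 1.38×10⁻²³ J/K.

P_n = kTB = 1.38×10⁻²³ × 290 × 4.28×10⁷ = 1.71×10⁻¹³ W
In dBm: 10 log₁₀(1.71×10⁻¹³ / 10⁻³) = −97.7 dBm

−97.7 dBm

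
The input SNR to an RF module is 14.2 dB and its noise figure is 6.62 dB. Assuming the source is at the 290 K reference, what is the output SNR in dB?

By definition F = SNR_in/SNR_out, so in dB: SNR_out = SNR_in − NF
SNR_out = 14.2 − 6.62 = 7.58 dB

7.58 dB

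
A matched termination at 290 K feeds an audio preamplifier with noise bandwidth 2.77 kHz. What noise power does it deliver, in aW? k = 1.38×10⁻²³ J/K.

11.1 aW

P_n = kTB = 1.38×10⁻²³ × 290 × 2.77×10³ = 1.11×10⁻¹⁷ W = 11.1 aW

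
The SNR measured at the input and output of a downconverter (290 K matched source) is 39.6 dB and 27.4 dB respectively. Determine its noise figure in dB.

NF (dB) = SNR_in(dB) − SNR_out(dB) when the source is at T₀
NF = 39.6 − 27.4 = 12.2 dB

12.2 dB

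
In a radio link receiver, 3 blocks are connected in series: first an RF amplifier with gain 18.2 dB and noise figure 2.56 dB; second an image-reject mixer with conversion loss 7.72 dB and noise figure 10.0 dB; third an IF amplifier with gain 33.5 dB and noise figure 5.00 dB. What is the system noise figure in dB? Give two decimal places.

3.29 dB

Convert to linear (a loss of L dB is a gain of −L dB): F_i = 10^(NF_i/10), G_i = 10^(G_i,dB/10)
  Stage 1: F_1 = 10^(2.56/10) = 1.803, G_1 = 10^(18.2/10) = 66.07
  Stage 2: F_2 = 10^(10.0/10) = 10.00, G_2 = 10^(−7.72/10) = 0.1690
  Stage 3: F_3 = 10^(5.00/10) = 3.162, G_3 = 10^(33.5/10) = 2239
Friis cascade:
  F = 1.803 + (10.00 − 1)/66.07 + (3.162 − 1)/11.17 = 2.133
NF = 10 log₁₀(2.133) = 3.29 dB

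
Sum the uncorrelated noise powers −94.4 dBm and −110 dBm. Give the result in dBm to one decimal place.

−94.3 dBm

Convert to linear, add, convert back:
P₁ = 3.63×10⁻¹³ W, P₂ = 1.00×10⁻¹⁴ W
P_tot = 3.73×10⁻¹³ W → 10 log₁₀(P_tot / 10⁻³) = −94.3 dBm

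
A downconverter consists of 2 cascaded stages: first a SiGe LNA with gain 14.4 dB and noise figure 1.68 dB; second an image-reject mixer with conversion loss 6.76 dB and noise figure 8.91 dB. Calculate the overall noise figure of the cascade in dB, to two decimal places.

Convert to linear (a loss of L dB is a gain of −L dB): F_i = 10^(NF_i/10), G_i = 10^(G_i,dB/10)
  Stage 1: F_1 = 10^(1.68/10) = 1.472, G_1 = 10^(14.4/10) = 27.54
  Stage 2: F_2 = 10^(8.91/10) = 7.780, G_2 = 10^(−6.76/10) = 0.2109
Friis cascade:
  F = 1.472 + (7.780 − 1)/27.54 = 1.718
NF = 10 log₁₀(1.718) = 2.35 dB

2.35 dB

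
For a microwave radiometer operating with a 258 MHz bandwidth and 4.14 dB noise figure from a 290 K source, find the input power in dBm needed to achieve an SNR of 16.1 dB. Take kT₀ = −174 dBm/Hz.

Sensitivity = −174 + 10 log₁₀(B) + NF + SNR_min
= −174 + 84.12 + 4.14 + 16.1
= −69.64 dBm → −69.6 dBm

−69.6 dBm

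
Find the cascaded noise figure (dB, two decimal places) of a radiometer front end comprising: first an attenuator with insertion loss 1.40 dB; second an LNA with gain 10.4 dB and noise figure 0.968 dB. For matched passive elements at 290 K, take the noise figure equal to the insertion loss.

2.37 dB

Convert to linear (a loss of L dB is a gain of −L dB): F_i = 10^(NF_i/10), G_i = 10^(G_i,dB/10)
  Stage 1: F_1 = 10^(1.40/10) = 1.380, G_1 = 10^(−1.40/10) = 0.7244
  Stage 2: F_2 = 10^(0.968/10) = 1.250, G_2 = 10^(10.4/10) = 10.96
Friis cascade:
  F = 1.380 + (1.250 − 1)/0.7244 = 1.725
NF = 10 log₁₀(1.725) = 2.37 dB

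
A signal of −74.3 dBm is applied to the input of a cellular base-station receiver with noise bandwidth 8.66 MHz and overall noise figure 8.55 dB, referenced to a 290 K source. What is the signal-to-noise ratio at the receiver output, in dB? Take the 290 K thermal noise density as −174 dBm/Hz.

21.8 dB

Noise floor: N = −174 + 10 log₁₀(B) + NF
10 log₁₀(8.66×10⁶) = 69.38 dB
N = −174 + 69.38 + 8.55 = −96.07 dBm
SNR = P_sig − N = −74.3 − (−96.07) = 21.77 dB → 21.8 dB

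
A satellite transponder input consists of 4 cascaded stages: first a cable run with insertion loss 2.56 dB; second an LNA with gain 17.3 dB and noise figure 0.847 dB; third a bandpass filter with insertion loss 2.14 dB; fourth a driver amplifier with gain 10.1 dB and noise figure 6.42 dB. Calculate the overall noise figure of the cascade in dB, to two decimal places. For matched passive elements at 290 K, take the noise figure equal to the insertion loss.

Convert to linear (a loss of L dB is a gain of −L dB): F_i = 10^(NF_i/10), G_i = 10^(G_i,dB/10)
  Stage 1: F_1 = 10^(2.56/10) = 1.803, G_1 = 10^(−2.56/10) = 0.5546
  Stage 2: F_2 = 10^(0.847/10) = 1.215, G_2 = 10^(17.3/10) = 53.70
  Stage 3: F_3 = 10^(2.14/10) = 1.637, G_3 = 10^(−2.14/10) = 0.6109
  Stage 4: F_4 = 10^(6.42/10) = 4.385, G_4 = 10^(10.1/10) = 10.23
Friis cascade:
  F = 1.803 + (1.215 − 1)/0.5546 + (1.637 − 1)/29.79 + (4.385 − 1)/18.20 = 2.399
NF = 10 log₁₀(2.399) = 3.80 dB

3.80 dB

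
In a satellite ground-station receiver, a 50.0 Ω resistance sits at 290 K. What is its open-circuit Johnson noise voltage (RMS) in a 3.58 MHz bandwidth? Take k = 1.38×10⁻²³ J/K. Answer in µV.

V_n = √(4kTRB)
4kTRB = 4 × 1.38×10⁻²³ × 290 × 5.00×10¹ × 3.58×10⁶ = 2.87×10⁻¹² V²
V_n = √(2.87×10⁻¹²) = 1.69×10⁻⁶ V = 1.69 µV

1.69 µV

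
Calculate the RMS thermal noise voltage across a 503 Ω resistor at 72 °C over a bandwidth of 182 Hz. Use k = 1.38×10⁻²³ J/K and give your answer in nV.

T = 72 °C + 273.15 = 345.15 K
V_n = √(4kTRB)
4kTRB = 4 × 1.38×10⁻²³ × 345.15 × 5.03×10² × 1.82×10² = 1.74×10⁻¹⁵ V²
V_n = √(1.74×10⁻¹⁵) = 4.18×10⁻⁸ V = 41.8 nV

41.8 nV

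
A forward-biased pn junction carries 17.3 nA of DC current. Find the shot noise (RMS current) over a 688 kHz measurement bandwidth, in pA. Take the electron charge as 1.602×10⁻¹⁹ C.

I_n = √(2qI·B)
2qI·B = 2 × 1.602×10⁻¹⁹ × 1.73×10⁻⁸ × 6.88×10⁵ = 3.81×10⁻²¹ A²
I_n = √(3.81×10⁻²¹) = 6.18×10⁻¹¹ A = 61.8 pA

61.8 pA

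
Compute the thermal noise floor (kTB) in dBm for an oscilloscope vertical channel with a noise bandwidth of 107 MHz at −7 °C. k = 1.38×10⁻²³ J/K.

−94.1 dBm

T = −7 °C + 273.15 = 266.15 K
P_n = kTB = 1.38×10⁻²³ × 266.15 × 1.07×10⁸ = 3.93×10⁻¹³ W
In dBm: 10 log₁₀(3.93×10⁻¹³ / 10⁻³) = −94.1 dBm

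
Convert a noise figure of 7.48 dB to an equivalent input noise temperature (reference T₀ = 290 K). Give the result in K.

1333 K

F = 10^(7.48/10) = 5.59758
T_e = (F − 1)·T₀ = (5.59758 − 1) × 290 = 1333 K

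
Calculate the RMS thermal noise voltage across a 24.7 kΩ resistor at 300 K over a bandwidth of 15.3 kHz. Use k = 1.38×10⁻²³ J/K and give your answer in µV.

V_n = √(4kTRB)
4kTRB = 4 × 1.38×10⁻²³ × 300 × 2.47×10⁴ × 1.53×10⁴ = 6.26×10⁻¹² V²
V_n = √(6.26×10⁻¹²) = 2.50×10⁻⁶ V = 2.50 µV

2.50 µV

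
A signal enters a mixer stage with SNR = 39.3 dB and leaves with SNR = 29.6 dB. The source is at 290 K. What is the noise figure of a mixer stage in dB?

9.7 dB

NF (dB) = SNR_in(dB) − SNR_out(dB) when the source is at T₀
NF = 39.3 − 29.6 = 9.7 dB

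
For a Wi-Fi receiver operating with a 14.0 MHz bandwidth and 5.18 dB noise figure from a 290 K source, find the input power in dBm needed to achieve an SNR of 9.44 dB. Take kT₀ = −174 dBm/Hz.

−87.9 dBm

Sensitivity = −174 + 10 log₁₀(B) + NF + SNR_min
= −174 + 71.46 + 5.18 + 9.44
= −87.92 dBm → −87.9 dBm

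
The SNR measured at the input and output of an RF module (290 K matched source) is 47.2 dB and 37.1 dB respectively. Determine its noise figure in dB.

10.1 dB

NF (dB) = SNR_in(dB) − SNR_out(dB) when the source is at T₀
NF = 47.2 − 37.1 = 10.1 dB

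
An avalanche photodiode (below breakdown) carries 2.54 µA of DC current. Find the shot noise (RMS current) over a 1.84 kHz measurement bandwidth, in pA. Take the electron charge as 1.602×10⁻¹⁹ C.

38.7 pA

I_n = √(2qI·B)
2qI·B = 2 × 1.602×10⁻¹⁹ × 2.54×10⁻⁶ × 1.84×10³ = 1.50×10⁻²¹ A²
I_n = √(1.50×10⁻²¹) = 3.87×10⁻¹¹ A = 38.7 pA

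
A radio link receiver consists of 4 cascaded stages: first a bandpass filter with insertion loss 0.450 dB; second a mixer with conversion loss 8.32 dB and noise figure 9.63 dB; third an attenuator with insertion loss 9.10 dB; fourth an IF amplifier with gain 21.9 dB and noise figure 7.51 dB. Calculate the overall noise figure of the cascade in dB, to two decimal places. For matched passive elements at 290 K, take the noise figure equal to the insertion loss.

25.41 dB

Convert to linear (a loss of L dB is a gain of −L dB): F_i = 10^(NF_i/10), G_i = 10^(G_i,dB/10)
  Stage 1: F_1 = 10^(0.450/10) = 1.109, G_1 = 10^(−0.450/10) = 0.9016
  Stage 2: F_2 = 10^(9.63/10) = 9.183, G_2 = 10^(−8.32/10) = 0.1472
  Stage 3: F_3 = 10^(9.10/10) = 8.128, G_3 = 10^(−9.10/10) = 0.1230
  Stage 4: F_4 = 10^(7.51/10) = 5.636, G_4 = 10^(21.9/10) = 154.9
Friis cascade:
  F = 1.109 + (9.183 − 1)/0.9016 + (8.128 − 1)/0.1327 + (5.636 − 1)/0.01633 = 347.8
NF = 10 log₁₀(347.8) = 25.41 dB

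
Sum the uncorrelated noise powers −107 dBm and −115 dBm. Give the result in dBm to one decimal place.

−106.4 dBm

Convert to linear, add, convert back:
P₁ = 2.00×10⁻¹⁴ W, P₂ = 3.16×10⁻¹⁵ W
P_tot = 2.31×10⁻¹⁴ W → 10 log₁₀(P_tot / 10⁻³) = −106.4 dBm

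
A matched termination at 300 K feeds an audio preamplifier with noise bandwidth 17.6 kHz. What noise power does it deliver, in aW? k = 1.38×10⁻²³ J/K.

72.9 aW

P_n = kTB = 1.38×10⁻²³ × 300 × 1.76×10⁴ = 7.29×10⁻¹⁷ W = 72.9 aW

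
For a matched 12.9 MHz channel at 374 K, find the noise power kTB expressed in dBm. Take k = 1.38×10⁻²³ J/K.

P_n = kTB = 1.38×10⁻²³ × 374 × 1.29×10⁷ = 6.66×10⁻¹⁴ W
In dBm: 10 log₁₀(6.66×10⁻¹⁴ / 10⁻³) = −101.8 dBm

−101.8 dBm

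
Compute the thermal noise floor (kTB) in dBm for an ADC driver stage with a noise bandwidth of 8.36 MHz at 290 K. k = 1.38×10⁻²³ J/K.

−104.8 dBm

P_n = kTB = 1.38×10⁻²³ × 290 × 8.36×10⁶ = 3.35×10⁻¹⁴ W
In dBm: 10 log₁₀(3.35×10⁻¹⁴ / 10⁻³) = −104.8 dBm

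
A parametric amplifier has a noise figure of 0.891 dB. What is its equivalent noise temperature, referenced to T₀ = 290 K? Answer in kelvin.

F = 10^(0.891/10) = 1.22772
T_e = (F − 1)·T₀ = (1.22772 − 1) × 290 = 66.0 K

66.0 K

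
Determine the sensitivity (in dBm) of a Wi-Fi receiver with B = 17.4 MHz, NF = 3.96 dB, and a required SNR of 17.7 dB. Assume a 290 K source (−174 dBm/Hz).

−79.9 dBm

Sensitivity = −174 + 10 log₁₀(B) + NF + SNR_min
= −174 + 72.41 + 3.96 + 17.7
= −79.93 dBm → −79.9 dBm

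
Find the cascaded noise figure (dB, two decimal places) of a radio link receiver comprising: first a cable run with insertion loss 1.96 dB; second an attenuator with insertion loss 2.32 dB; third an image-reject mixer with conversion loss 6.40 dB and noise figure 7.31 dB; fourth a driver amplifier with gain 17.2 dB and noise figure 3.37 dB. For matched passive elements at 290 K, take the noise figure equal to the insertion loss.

14.49 dB

Convert to linear (a loss of L dB is a gain of −L dB): F_i = 10^(NF_i/10), G_i = 10^(G_i,dB/10)
  Stage 1: F_1 = 10^(1.96/10) = 1.570, G_1 = 10^(−1.96/10) = 0.6368
  Stage 2: F_2 = 10^(2.32/10) = 1.706, G_2 = 10^(−2.32/10) = 0.5861
  Stage 3: F_3 = 10^(7.31/10) = 5.383, G_3 = 10^(−6.40/10) = 0.2291
  Stage 4: F_4 = 10^(3.37/10) = 2.173, G_4 = 10^(17.2/10) = 52.48
Friis cascade:
  F = 1.570 + (1.706 − 1)/0.6368 + (5.383 − 1)/0.3733 + (2.173 − 1)/0.08551 = 28.14
NF = 10 log₁₀(28.14) = 14.49 dB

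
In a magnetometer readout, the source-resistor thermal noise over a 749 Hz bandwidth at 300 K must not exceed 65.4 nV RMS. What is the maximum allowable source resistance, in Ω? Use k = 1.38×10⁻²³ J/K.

345 Ω

Johnson–Nyquist: V_n = √(4kTRB) ⇒ R = V_n² / (4kTB)
4kTB = 4 × 1.38×10⁻²³ × 300 × 7.49×10² = 1.24×10⁻¹⁷
R = (6.54×10⁻⁸)² / 1.24×10⁻¹⁷ = 3.45×10² Ω = 345 Ω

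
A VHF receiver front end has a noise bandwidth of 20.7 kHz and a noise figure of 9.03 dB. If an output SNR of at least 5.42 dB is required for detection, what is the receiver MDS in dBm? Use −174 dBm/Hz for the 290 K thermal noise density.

−116.4 dBm

Sensitivity = −174 + 10 log₁₀(B) + NF + SNR_min
= −174 + 43.16 + 9.03 + 5.42
= −116.39 dBm → −116.4 dBm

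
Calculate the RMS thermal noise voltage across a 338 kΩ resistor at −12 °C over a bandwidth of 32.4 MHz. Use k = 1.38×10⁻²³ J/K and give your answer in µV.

397 µV

T = −12 °C + 273.15 = 261.15 K
V_n = √(4kTRB)
4kTRB = 4 × 1.38×10⁻²³ × 261.15 × 3.38×10⁵ × 3.24×10⁷ = 1.58×10⁻⁷ V²
V_n = √(1.58×10⁻⁷) = 3.97×10⁻⁴ V = 397 µV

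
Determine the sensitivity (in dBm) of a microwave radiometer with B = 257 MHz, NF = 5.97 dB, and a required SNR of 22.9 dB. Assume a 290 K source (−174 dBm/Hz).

−61.0 dBm

Sensitivity = −174 + 10 log₁₀(B) + NF + SNR_min
= −174 + 84.1 + 5.97 + 22.9
= −61.03 dBm → −61.0 dBm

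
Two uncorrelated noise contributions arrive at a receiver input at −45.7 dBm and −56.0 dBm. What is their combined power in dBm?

Convert to linear, add, convert back:
P₁ = 2.69×10⁻⁸ W, P₂ = 2.51×10⁻⁹ W
P_tot = 2.94×10⁻⁸ W → 10 log₁₀(P_tot / 10⁻³) = −45.3 dBm

−45.3 dBm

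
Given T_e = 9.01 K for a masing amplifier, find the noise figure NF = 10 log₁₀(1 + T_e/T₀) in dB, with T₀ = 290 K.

0.133 dB

F = 1 + T_e/T₀ = 1 + 9.01/290 = 1.03107
NF = 10 log₁₀(1.03107) = 0.133 dB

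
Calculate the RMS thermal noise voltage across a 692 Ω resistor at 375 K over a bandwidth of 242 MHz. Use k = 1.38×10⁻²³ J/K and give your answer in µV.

V_n = √(4kTRB)
4kTRB = 4 × 1.38×10⁻²³ × 375 × 6.92×10² × 2.42×10⁸ = 3.47×10⁻⁹ V²
V_n = √(3.47×10⁻⁹) = 5.89×10⁻⁵ V = 58.9 µV

58.9 µV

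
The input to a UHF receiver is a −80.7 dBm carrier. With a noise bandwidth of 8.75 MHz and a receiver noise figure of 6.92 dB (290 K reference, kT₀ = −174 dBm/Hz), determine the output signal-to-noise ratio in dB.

Noise floor: N = −174 + 10 log₁₀(B) + NF
10 log₁₀(8.75×10⁶) = 69.42 dB
N = −174 + 69.42 + 6.92 = −97.66 dBm
SNR = P_sig − N = −80.7 − (−97.66) = 16.96 dB → 17.0 dB

17.0 dB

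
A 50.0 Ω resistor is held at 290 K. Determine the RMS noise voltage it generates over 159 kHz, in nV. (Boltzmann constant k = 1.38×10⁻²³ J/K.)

V_n = √(4kTRB)
4kTRB = 4 × 1.38×10⁻²³ × 290 × 5.00×10¹ × 1.59×10⁵ = 1.27×10⁻¹³ V²
V_n = √(1.27×10⁻¹³) = 3.57×10⁻⁷ V = 357 nV

357 nV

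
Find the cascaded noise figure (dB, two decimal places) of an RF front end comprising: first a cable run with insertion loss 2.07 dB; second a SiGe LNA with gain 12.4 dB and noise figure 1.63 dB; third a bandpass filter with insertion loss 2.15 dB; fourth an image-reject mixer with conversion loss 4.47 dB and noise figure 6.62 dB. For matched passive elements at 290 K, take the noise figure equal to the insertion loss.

4.70 dB

Convert to linear (a loss of L dB is a gain of −L dB): F_i = 10^(NF_i/10), G_i = 10^(G_i,dB/10)
  Stage 1: F_1 = 10^(2.07/10) = 1.611, G_1 = 10^(−2.07/10) = 0.6209
  Stage 2: F_2 = 10^(1.63/10) = 1.455, G_2 = 10^(12.4/10) = 17.38
  Stage 3: F_3 = 10^(2.15/10) = 1.641, G_3 = 10^(−2.15/10) = 0.6095
  Stage 4: F_4 = 10^(6.62/10) = 4.592, G_4 = 10^(−4.47/10) = 0.3573
Friis cascade:
  F = 1.611 + (1.455 − 1)/0.6209 + (1.641 − 1)/10.79 + (4.592 − 1)/6.577 = 2.950
NF = 10 log₁₀(2.950) = 4.70 dB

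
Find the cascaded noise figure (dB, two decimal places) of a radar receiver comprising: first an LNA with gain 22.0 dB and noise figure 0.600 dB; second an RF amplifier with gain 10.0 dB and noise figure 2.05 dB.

0.61 dB

Convert to linear (a loss of L dB is a gain of −L dB): F_i = 10^(NF_i/10), G_i = 10^(G_i,dB/10)
  Stage 1: F_1 = 10^(0.600/10) = 1.148, G_1 = 10^(22.0/10) = 158.5
  Stage 2: F_2 = 10^(2.05/10) = 1.603, G_2 = 10^(10.0/10) = 10.00
Friis cascade:
  F = 1.148 + (1.603 − 1)/158.5 = 1.152
NF = 10 log₁₀(1.152) = 0.61 dB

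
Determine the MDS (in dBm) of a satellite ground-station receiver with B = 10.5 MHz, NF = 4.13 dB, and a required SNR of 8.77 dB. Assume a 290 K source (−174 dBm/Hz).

Sensitivity = −174 + 10 log₁₀(B) + NF + SNR_min
= −174 + 70.21 + 4.13 + 8.77
= −90.89 dBm → −90.9 dBm

−90.9 dBm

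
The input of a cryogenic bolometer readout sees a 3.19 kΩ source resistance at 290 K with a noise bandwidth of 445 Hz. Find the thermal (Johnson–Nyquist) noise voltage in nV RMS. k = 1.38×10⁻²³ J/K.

151 nV

V_n = √(4kTRB)
4kTRB = 4 × 1.38×10⁻²³ × 290 × 3.19×10³ × 4.45×10² = 2.27×10⁻¹⁴ V²
V_n = √(2.27×10⁻¹⁴) = 1.51×10⁻⁷ V = 151 nV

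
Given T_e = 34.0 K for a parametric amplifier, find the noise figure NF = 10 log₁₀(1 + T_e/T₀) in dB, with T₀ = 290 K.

F = 1 + T_e/T₀ = 1 + 34.0/290 = 1.11724
NF = 10 log₁₀(1.11724) = 0.481 dB

0.481 dB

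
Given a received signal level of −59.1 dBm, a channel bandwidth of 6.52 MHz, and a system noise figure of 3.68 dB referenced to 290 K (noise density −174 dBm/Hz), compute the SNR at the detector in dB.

43.1 dB

Noise floor: N = −174 + 10 log₁₀(B) + NF
10 log₁₀(6.52×10⁶) = 68.14 dB
N = −174 + 68.14 + 3.68 = −102.18 dBm
SNR = P_sig − N = −59.1 − (−102.18) = 43.08 dB → 43.1 dB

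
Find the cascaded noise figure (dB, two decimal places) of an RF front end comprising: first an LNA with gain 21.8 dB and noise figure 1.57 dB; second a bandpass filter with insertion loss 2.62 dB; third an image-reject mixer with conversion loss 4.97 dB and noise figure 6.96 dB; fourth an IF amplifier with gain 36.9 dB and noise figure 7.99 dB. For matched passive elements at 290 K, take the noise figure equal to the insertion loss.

Convert to linear (a loss of L dB is a gain of −L dB): F_i = 10^(NF_i/10), G_i = 10^(G_i,dB/10)
  Stage 1: F_1 = 10^(1.57/10) = 1.435, G_1 = 10^(21.8/10) = 151.4
  Stage 2: F_2 = 10^(2.62/10) = 1.828, G_2 = 10^(−2.62/10) = 0.5470
  Stage 3: F_3 = 10^(6.96/10) = 4.966, G_3 = 10^(−4.97/10) = 0.3184
  Stage 4: F_4 = 10^(7.99/10) = 6.295, G_4 = 10^(36.9/10) = 4898
Friis cascade:
  F = 1.435 + (1.828 − 1)/151.4 + (4.966 − 1)/82.79 + (6.295 − 1)/26.36 = 1.690
NF = 10 log₁₀(1.690) = 2.28 dB

2.28 dB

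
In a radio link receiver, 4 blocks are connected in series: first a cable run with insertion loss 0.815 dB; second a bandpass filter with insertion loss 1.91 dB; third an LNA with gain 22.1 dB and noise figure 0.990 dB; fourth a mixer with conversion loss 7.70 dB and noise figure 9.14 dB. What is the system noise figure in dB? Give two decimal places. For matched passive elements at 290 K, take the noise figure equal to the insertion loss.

Convert to linear (a loss of L dB is a gain of −L dB): F_i = 10^(NF_i/10), G_i = 10^(G_i,dB/10)
  Stage 1: F_1 = 10^(0.815/10) = 1.206, G_1 = 10^(−0.815/10) = 0.8289
  Stage 2: F_2 = 10^(1.91/10) = 1.552, G_2 = 10^(−1.91/10) = 0.6442
  Stage 3: F_3 = 10^(0.990/10) = 1.256, G_3 = 10^(22.1/10) = 162.2
  Stage 4: F_4 = 10^(9.14/10) = 8.204, G_4 = 10^(−7.70/10) = 0.1698
Friis cascade:
  F = 1.206 + (1.552 − 1)/0.8289 + (1.256 − 1)/0.5339 + (8.204 − 1)/86.60 = 2.436
NF = 10 log₁₀(2.436) = 3.87 dB

3.87 dB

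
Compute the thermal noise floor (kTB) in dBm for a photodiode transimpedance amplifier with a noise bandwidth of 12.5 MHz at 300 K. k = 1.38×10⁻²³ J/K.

P_n = kTB = 1.38×10⁻²³ × 300 × 1.25×10⁷ = 5.17×10⁻¹⁴ W
In dBm: 10 log₁₀(5.17×10⁻¹⁴ / 10⁻³) = −102.9 dBm

−102.9 dBm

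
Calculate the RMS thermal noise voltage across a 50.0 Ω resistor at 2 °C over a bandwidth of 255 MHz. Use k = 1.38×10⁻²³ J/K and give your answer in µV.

13.9 µV

T = 2 °C + 273.15 = 275.15 K
V_n = √(4kTRB)
4kTRB = 4 × 1.38×10⁻²³ × 275.15 × 5.00×10¹ × 2.55×10⁸ = 1.94×10⁻¹⁰ V²
V_n = √(1.94×10⁻¹⁰) = 1.39×10⁻⁵ V = 13.9 µV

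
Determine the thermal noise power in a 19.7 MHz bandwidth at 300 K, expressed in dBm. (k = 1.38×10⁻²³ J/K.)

−100.9 dBm

P_n = kTB = 1.38×10⁻²³ × 300 × 1.97×10⁷ = 8.16×10⁻¹⁴ W
In dBm: 10 log₁₀(8.16×10⁻¹⁴ / 10⁻³) = −100.9 dBm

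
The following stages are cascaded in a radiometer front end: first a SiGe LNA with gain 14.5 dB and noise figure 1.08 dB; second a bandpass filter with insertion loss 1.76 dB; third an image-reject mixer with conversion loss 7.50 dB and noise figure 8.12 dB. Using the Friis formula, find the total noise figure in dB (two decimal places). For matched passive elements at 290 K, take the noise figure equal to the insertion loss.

Convert to linear (a loss of L dB is a gain of −L dB): F_i = 10^(NF_i/10), G_i = 10^(G_i,dB/10)
  Stage 1: F_1 = 10^(1.08/10) = 1.282, G_1 = 10^(14.5/10) = 28.18
  Stage 2: F_2 = 10^(1.76/10) = 1.500, G_2 = 10^(−1.76/10) = 0.6668
  Stage 3: F_3 = 10^(8.12/10) = 6.486, G_3 = 10^(−7.50/10) = 0.1778
Friis cascade:
  F = 1.282 + (1.500 − 1)/28.18 + (6.486 − 1)/18.79 = 1.592
NF = 10 log₁₀(1.592) = 2.02 dB

2.02 dB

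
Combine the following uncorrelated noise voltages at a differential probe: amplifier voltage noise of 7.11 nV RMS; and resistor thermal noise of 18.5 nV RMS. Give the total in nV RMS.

19.8 nV

Uncorrelated sources add in power (mean-square): V_tot = √(ΣV_i²)
V_tot = √[(7.11×10⁻⁹)² + (1.85×10⁻⁸)²] = 1.98×10⁻⁸ V = 19.8 nV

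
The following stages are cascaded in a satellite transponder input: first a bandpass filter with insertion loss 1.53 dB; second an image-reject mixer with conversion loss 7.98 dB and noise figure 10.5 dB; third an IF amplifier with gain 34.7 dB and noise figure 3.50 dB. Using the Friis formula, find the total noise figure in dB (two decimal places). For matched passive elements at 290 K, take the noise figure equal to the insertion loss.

14.32 dB

Convert to linear (a loss of L dB is a gain of −L dB): F_i = 10^(NF_i/10), G_i = 10^(G_i,dB/10)
  Stage 1: F_1 = 10^(1.53/10) = 1.422, G_1 = 10^(−1.53/10) = 0.7031
  Stage 2: F_2 = 10^(10.5/10) = 11.22, G_2 = 10^(−7.98/10) = 0.1592
  Stage 3: F_3 = 10^(3.50/10) = 2.239, G_3 = 10^(34.7/10) = 2951
Friis cascade:
  F = 1.422 + (11.22 − 1)/0.7031 + (2.239 − 1)/0.1119 = 27.02
NF = 10 log₁₀(27.02) = 14.32 dB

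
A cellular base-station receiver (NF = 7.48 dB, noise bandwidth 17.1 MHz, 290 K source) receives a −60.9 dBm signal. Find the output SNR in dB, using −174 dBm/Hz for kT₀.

Noise floor: N = −174 + 10 log₁₀(B) + NF
10 log₁₀(1.71×10⁷) = 72.33 dB
N = −174 + 72.33 + 7.48 = −94.19 dBm
SNR = P_sig − N = −60.9 − (−94.19) = 33.29 dB → 33.3 dB

33.3 dB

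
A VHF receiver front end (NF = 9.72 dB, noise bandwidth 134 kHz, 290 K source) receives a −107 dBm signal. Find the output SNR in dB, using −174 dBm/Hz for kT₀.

6.0 dB

Noise floor: N = −174 + 10 log₁₀(B) + NF
10 log₁₀(1.34×10⁵) = 51.27 dB
N = −174 + 51.27 + 9.72 = −113.01 dBm
SNR = P_sig − N = −107 − (−113.01) = 6.01 dB → 6.0 dB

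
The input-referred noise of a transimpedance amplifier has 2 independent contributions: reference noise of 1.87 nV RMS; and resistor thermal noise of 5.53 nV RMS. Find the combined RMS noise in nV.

Uncorrelated sources add in power (mean-square): V_tot = √(ΣV_i²)
V_tot = √[(1.87×10⁻⁹)² + (5.53×10⁻⁹)²] = 5.84×10⁻⁹ V = 5.84 nV

5.84 nV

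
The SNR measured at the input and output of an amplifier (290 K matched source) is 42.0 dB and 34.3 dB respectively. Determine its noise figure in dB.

7.7 dB

NF (dB) = SNR_in(dB) − SNR_out(dB) when the source is at T₀
NF = 42.0 − 34.3 = 7.7 dB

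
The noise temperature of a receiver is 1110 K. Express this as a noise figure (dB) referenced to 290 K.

F = 1 + T_e/T₀ = 1 + 1110/290 = 4.82759
NF = 10 log₁₀(4.82759) = 6.84 dB

6.84 dB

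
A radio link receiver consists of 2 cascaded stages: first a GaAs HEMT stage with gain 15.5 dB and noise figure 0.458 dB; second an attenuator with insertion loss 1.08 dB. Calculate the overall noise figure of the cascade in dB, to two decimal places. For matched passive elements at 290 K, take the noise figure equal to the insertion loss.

Convert to linear (a loss of L dB is a gain of −L dB): F_i = 10^(NF_i/10), G_i = 10^(G_i,dB/10)
  Stage 1: F_1 = 10^(0.458/10) = 1.111, G_1 = 10^(15.5/10) = 35.48
  Stage 2: F_2 = 10^(1.08/10) = 1.282, G_2 = 10^(−1.08/10) = 0.7798
Friis cascade:
  F = 1.111 + (1.282 − 1)/35.48 = 1.119
NF = 10 log₁₀(1.119) = 0.49 dB

0.49 dB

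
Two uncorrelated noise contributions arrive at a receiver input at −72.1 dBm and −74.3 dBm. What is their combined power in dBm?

Convert to linear, add, convert back:
P₁ = 6.17×10⁻¹¹ W, P₂ = 3.72×10⁻¹¹ W
P_tot = 9.88×10⁻¹¹ W → 10 log₁₀(P_tot / 10⁻³) = −70.1 dBm

−70.1 dBm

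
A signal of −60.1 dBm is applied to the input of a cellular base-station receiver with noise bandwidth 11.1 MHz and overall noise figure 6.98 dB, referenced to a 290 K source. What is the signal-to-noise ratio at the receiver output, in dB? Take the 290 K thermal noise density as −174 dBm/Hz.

36.5 dB

Noise floor: N = −174 + 10 log₁₀(B) + NF
10 log₁₀(1.11×10⁷) = 70.45 dB
N = −174 + 70.45 + 6.98 = −96.57 dBm
SNR = P_sig − N = −60.1 − (−96.57) = 36.47 dB → 36.5 dB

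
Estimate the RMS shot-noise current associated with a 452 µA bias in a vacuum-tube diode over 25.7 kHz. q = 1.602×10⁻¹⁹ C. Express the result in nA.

I_n = √(2qI·B)
2qI·B = 2 × 1.602×10⁻¹⁹ × 4.52×10⁻⁴ × 2.57×10⁴ = 3.72×10⁻¹⁸ A²
I_n = √(3.72×10⁻¹⁸) = 1.93×10⁻⁹ A = 1.93 nA

1.93 nA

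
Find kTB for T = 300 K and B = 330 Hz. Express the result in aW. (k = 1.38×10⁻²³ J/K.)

1.37 aW

P_n = kTB = 1.38×10⁻²³ × 300 × 3.30×10² = 1.37×10⁻¹⁸ W = 1.37 aW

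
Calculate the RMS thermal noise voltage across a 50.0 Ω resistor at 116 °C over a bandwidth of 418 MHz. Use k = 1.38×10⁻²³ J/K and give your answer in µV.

21.2 µV

T = 116 °C + 273.15 = 389.15 K
V_n = √(4kTRB)
4kTRB = 4 × 1.38×10⁻²³ × 389.15 × 5.00×10¹ × 4.18×10⁸ = 4.49×10⁻¹⁰ V²
V_n = √(4.49×10⁻¹⁰) = 2.12×10⁻⁵ V = 21.2 µV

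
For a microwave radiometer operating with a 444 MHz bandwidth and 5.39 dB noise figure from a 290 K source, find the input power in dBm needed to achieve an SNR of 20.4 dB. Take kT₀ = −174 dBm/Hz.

Sensitivity = −174 + 10 log₁₀(B) + NF + SNR_min
= −174 + 86.47 + 5.39 + 20.4
= −61.74 dBm → −61.7 dBm

−61.7 dBm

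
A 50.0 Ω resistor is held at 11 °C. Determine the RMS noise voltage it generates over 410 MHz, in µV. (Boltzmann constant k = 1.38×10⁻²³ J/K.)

T = 11 °C + 273.15 = 284.15 K
V_n = √(4kTRB)
4kTRB = 4 × 1.38×10⁻²³ × 284.15 × 5.00×10¹ × 4.10×10⁸ = 3.22×10⁻¹⁰ V²
V_n = √(3.22×10⁻¹⁰) = 1.79×10⁻⁵ V = 17.9 µV

17.9 µV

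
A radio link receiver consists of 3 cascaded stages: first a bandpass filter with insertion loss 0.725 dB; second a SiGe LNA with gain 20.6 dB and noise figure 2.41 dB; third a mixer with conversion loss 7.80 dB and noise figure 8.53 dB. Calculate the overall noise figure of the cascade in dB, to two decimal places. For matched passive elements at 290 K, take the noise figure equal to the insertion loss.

Convert to linear (a loss of L dB is a gain of −L dB): F_i = 10^(NF_i/10), G_i = 10^(G_i,dB/10)
  Stage 1: F_1 = 10^(0.725/10) = 1.182, G_1 = 10^(−0.725/10) = 0.8463
  Stage 2: F_2 = 10^(2.41/10) = 1.742, G_2 = 10^(20.6/10) = 114.8
  Stage 3: F_3 = 10^(8.53/10) = 7.129, G_3 = 10^(−7.80/10) = 0.1660
Friis cascade:
  F = 1.182 + (1.742 − 1)/0.8463 + (7.129 − 1)/97.16 = 2.121
NF = 10 log₁₀(2.121) = 3.27 dB

3.27 dB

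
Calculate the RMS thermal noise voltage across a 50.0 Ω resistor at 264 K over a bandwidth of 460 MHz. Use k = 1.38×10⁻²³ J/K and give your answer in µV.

18.3 µV

V_n = √(4kTRB)
4kTRB = 4 × 1.38×10⁻²³ × 264 × 5.00×10¹ × 4.60×10⁸ = 3.35×10⁻¹⁰ V²
V_n = √(3.35×10⁻¹⁰) = 1.83×10⁻⁵ V = 18.3 µV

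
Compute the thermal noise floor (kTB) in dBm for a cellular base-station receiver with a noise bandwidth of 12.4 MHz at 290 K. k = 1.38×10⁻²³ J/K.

−103.0 dBm

P_n = kTB = 1.38×10⁻²³ × 290 × 1.24×10⁷ = 4.96×10⁻¹⁴ W
In dBm: 10 log₁₀(4.96×10⁻¹⁴ / 10⁻³) = −103.0 dBm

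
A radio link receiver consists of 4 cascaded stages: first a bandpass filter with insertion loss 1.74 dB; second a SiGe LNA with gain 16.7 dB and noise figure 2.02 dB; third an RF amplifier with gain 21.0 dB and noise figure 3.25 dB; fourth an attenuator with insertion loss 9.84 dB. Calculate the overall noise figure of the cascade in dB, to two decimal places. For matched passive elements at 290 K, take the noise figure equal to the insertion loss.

Convert to linear (a loss of L dB is a gain of −L dB): F_i = 10^(NF_i/10), G_i = 10^(G_i,dB/10)
  Stage 1: F_1 = 10^(1.74/10) = 1.493, G_1 = 10^(−1.74/10) = 0.6699
  Stage 2: F_2 = 10^(2.02/10) = 1.592, G_2 = 10^(16.7/10) = 46.77
  Stage 3: F_3 = 10^(3.25/10) = 2.113, G_3 = 10^(21.0/10) = 125.9
  Stage 4: F_4 = 10^(9.84/10) = 9.638, G_4 = 10^(−9.84/10) = 0.1038
Friis cascade:
  F = 1.493 + (1.592 − 1)/0.6699 + (2.113 − 1)/31.33 + (9.638 − 1)/3945 = 2.415
NF = 10 log₁₀(2.415) = 3.83 dB

3.83 dB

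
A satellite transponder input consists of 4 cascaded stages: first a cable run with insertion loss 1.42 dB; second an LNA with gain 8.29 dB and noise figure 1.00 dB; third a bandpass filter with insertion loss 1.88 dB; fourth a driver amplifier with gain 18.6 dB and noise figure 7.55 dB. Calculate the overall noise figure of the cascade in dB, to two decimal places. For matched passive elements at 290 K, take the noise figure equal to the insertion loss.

Convert to linear (a loss of L dB is a gain of −L dB): F_i = 10^(NF_i/10), G_i = 10^(G_i,dB/10)
  Stage 1: F_1 = 10^(1.42/10) = 1.387, G_1 = 10^(−1.42/10) = 0.7211
  Stage 2: F_2 = 10^(1.00/10) = 1.259, G_2 = 10^(8.29/10) = 6.745
  Stage 3: F_3 = 10^(1.88/10) = 1.542, G_3 = 10^(−1.88/10) = 0.6486
  Stage 4: F_4 = 10^(7.55/10) = 5.689, G_4 = 10^(18.6/10) = 72.44
Friis cascade:
  F = 1.387 + (1.259 − 1)/0.7211 + (1.542 − 1)/4.864 + (5.689 − 1)/3.155 = 3.343
NF = 10 log₁₀(3.343) = 5.24 dB

5.24 dB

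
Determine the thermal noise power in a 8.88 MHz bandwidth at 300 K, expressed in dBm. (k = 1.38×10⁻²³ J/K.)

−104.3 dBm

P_n = kTB = 1.38×10⁻²³ × 300 × 8.88×10⁶ = 3.68×10⁻¹⁴ W
In dBm: 10 log₁₀(3.68×10⁻¹⁴ / 10⁻³) = −104.3 dBm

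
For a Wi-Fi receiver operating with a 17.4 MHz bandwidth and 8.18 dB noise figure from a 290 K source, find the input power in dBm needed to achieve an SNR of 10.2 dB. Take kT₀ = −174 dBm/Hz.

Sensitivity = −174 + 10 log₁₀(B) + NF + SNR_min
= −174 + 72.41 + 8.18 + 10.2
= −83.21 dBm → −83.2 dBm

−83.2 dBm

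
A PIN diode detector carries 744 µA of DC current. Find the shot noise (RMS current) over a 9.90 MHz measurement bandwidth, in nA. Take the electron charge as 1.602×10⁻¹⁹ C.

I_n = √(2qI·B)
2qI·B = 2 × 1.602×10⁻¹⁹ × 7.44×10⁻⁴ × 9.90×10⁶ = 2.36×10⁻¹⁵ A²
I_n = √(2.36×10⁻¹⁵) = 4.86×10⁻⁸ A = 48.6 nA

48.6 nA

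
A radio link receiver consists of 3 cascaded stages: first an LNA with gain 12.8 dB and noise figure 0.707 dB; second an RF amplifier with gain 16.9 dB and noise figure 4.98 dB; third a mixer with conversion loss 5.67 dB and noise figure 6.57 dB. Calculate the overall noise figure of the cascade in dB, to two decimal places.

1.12 dB

Convert to linear (a loss of L dB is a gain of −L dB): F_i = 10^(NF_i/10), G_i = 10^(G_i,dB/10)
  Stage 1: F_1 = 10^(0.707/10) = 1.177, G_1 = 10^(12.8/10) = 19.05
  Stage 2: F_2 = 10^(4.98/10) = 3.148, G_2 = 10^(16.9/10) = 48.98
  Stage 3: F_3 = 10^(6.57/10) = 4.539, G_3 = 10^(−5.67/10) = 0.2710
Friis cascade:
  F = 1.177 + (3.148 − 1)/19.05 + (4.539 − 1)/933.3 = 1.293
NF = 10 log₁₀(1.293) = 1.12 dB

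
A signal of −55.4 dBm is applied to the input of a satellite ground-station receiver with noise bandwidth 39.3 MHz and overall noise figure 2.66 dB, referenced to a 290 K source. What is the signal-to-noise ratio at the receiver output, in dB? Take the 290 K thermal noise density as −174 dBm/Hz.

Noise floor: N = −174 + 10 log₁₀(B) + NF
10 log₁₀(3.93×10⁷) = 75.94 dB
N = −174 + 75.94 + 2.66 = −95.40 dBm
SNR = P_sig − N = −55.4 − (−95.40) = 40.00 dB → 40.0 dB

40.0 dB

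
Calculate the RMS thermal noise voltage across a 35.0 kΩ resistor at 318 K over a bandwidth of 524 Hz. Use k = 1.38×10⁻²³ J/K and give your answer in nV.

567 nV

V_n = √(4kTRB)
4kTRB = 4 × 1.38×10⁻²³ × 318 × 3.50×10⁴ × 5.24×10² = 3.22×10⁻¹³ V²
V_n = √(3.22×10⁻¹³) = 5.67×10⁻⁷ V = 567 nV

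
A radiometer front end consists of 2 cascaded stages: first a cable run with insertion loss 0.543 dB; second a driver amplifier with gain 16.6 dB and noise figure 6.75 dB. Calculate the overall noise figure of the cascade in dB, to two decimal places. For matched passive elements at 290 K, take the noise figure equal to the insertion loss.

7.29 dB

Convert to linear (a loss of L dB is a gain of −L dB): F_i = 10^(NF_i/10), G_i = 10^(G_i,dB/10)
  Stage 1: F_1 = 10^(0.543/10) = 1.133, G_1 = 10^(−0.543/10) = 0.8825
  Stage 2: F_2 = 10^(6.75/10) = 4.732, G_2 = 10^(16.6/10) = 45.71
Friis cascade:
  F = 1.133 + (4.732 − 1)/0.8825 = 5.362
NF = 10 log₁₀(5.362) = 7.29 dB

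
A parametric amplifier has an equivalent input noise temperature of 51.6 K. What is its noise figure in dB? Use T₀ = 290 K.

0.711 dB

F = 1 + T_e/T₀ = 1 + 51.6/290 = 1.17793
NF = 10 log₁₀(1.17793) = 0.711 dB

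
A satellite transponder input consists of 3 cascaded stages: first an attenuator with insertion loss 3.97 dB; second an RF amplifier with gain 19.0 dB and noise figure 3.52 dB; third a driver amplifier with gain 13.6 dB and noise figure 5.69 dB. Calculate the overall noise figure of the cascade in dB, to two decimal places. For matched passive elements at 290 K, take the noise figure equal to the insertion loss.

Convert to linear (a loss of L dB is a gain of −L dB): F_i = 10^(NF_i/10), G_i = 10^(G_i,dB/10)
  Stage 1: F_1 = 10^(3.97/10) = 2.495, G_1 = 10^(−3.97/10) = 0.4009
  Stage 2: F_2 = 10^(3.52/10) = 2.249, G_2 = 10^(19.0/10) = 79.43
  Stage 3: F_3 = 10^(5.69/10) = 3.707, G_3 = 10^(13.6/10) = 22.91
Friis cascade:
  F = 2.495 + (2.249 − 1)/0.4009 + (3.707 − 1)/31.84 = 5.695
NF = 10 log₁₀(5.695) = 7.56 dB

7.56 dB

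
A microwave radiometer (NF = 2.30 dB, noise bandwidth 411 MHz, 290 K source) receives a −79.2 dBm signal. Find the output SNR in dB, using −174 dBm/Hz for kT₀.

Noise floor: N = −174 + 10 log₁₀(B) + NF
10 log₁₀(4.11×10⁸) = 86.14 dB
N = −174 + 86.14 + 2.30 = −85.56 dBm
SNR = P_sig − N = −79.2 − (−85.56) = 6.36 dB → 6.4 dB

6.4 dB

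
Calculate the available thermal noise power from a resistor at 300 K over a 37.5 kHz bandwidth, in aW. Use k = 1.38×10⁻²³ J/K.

155 aW

P_n = kTB = 1.38×10⁻²³ × 300 × 3.75×10⁴ = 1.55×10⁻¹⁶ W = 155 aW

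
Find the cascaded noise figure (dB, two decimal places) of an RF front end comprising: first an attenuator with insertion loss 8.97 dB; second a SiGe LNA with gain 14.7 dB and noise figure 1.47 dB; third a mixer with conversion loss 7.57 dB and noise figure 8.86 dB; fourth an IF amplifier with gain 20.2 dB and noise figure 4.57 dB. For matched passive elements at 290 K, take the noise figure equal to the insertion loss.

11.96 dB

Convert to linear (a loss of L dB is a gain of −L dB): F_i = 10^(NF_i/10), G_i = 10^(G_i,dB/10)
  Stage 1: F_1 = 10^(8.97/10) = 7.889, G_1 = 10^(−8.97/10) = 0.1268
  Stage 2: F_2 = 10^(1.47/10) = 1.403, G_2 = 10^(14.7/10) = 29.51
  Stage 3: F_3 = 10^(8.86/10) = 7.691, G_3 = 10^(−7.57/10) = 0.1750
  Stage 4: F_4 = 10^(4.57/10) = 2.864, G_4 = 10^(20.2/10) = 104.7
Friis cascade:
  F = 7.889 + (1.403 − 1)/0.1268 + (7.691 − 1)/3.741 + (2.864 − 1)/0.6546 = 15.70
NF = 10 log₁₀(15.70) = 11.96 dB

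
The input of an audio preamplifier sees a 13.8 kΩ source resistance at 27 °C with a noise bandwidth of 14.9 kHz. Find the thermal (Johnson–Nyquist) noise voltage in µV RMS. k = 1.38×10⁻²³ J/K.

T = 27 °C + 273.15 = 300.15 K
V_n = √(4kTRB)
4kTRB = 4 × 1.38×10⁻²³ × 300.15 × 1.38×10⁴ × 1.49×10⁴ = 3.41×10⁻¹² V²
V_n = √(3.41×10⁻¹²) = 1.85×10⁻⁶ V = 1.85 µV

1.85 µV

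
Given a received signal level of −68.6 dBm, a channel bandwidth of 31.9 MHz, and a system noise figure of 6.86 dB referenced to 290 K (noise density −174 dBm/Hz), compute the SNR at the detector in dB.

23.5 dB

Noise floor: N = −174 + 10 log₁₀(B) + NF
10 log₁₀(3.19×10⁷) = 75.04 dB
N = −174 + 75.04 + 6.86 = −92.10 dBm
SNR = P_sig − N = −68.6 − (−92.10) = 23.50 dB → 23.5 dB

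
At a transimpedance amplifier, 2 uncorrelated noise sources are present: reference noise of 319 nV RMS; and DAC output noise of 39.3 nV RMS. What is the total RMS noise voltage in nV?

321 nV

Uncorrelated sources add in power (mean-square): V_tot = √(ΣV_i²)
V_tot = √[(3.19×10⁻⁷)² + (3.93×10⁻⁸)²] = 3.21×10⁻⁷ V = 321 nV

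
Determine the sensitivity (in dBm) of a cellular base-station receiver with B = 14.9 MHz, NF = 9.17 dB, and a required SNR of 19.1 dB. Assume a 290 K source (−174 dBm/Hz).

−74.0 dBm

Sensitivity = −174 + 10 log₁₀(B) + NF + SNR_min
= −174 + 71.73 + 9.17 + 19.1
= −74.00 dBm → −74.0 dBm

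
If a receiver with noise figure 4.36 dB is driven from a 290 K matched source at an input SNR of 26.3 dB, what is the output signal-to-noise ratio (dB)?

By definition F = SNR_in/SNR_out, so in dB: SNR_out = SNR_in − NF
SNR_out = 26.3 − 4.36 = 21.94 dB

21.94 dB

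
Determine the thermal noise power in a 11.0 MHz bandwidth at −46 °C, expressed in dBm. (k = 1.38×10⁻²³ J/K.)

T = −46 °C + 273.15 = 227.15 K
P_n = kTB = 1.38×10⁻²³ × 227.15 × 1.10×10⁷ = 3.45×10⁻¹⁴ W
In dBm: 10 log₁₀(3.45×10⁻¹⁴ / 10⁻³) = −104.6 dBm

−104.6 dBm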